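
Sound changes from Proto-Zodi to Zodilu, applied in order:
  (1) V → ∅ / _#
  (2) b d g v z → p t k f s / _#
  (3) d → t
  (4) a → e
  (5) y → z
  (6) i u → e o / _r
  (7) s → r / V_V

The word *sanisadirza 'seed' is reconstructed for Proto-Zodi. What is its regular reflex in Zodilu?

senireters

Zodilu: start from *sanisadirza.
  rule 1 (apocope): sanisadirza → sanisadirz
  rule 2 (final devoicing): sanisadirz → sanisadirs
  rule 3 (unconditioned shift): sanisadirs → sanisatirs
  rule 4 (vowel merger): sanisatirs → senisetirs
  rule 5: no change — senisetirs
  rule 6 (pre-rhotic lowering): senisetirs → seniseters
  rule 7 (rhotacism): seniseters → senireters
  ⇒ Zodilu senireters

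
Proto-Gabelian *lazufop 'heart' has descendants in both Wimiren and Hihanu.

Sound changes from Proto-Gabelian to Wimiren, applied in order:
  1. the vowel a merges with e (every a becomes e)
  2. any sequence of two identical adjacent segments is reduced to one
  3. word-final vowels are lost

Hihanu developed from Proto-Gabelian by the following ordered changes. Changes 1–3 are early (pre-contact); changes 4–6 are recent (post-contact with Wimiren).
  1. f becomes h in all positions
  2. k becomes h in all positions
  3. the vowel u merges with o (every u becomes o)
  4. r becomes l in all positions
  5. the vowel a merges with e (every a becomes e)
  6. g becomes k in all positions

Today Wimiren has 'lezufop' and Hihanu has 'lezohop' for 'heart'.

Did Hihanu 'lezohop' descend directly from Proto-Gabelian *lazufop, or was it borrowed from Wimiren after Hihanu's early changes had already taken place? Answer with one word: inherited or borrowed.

inherited

If inherited, *lazufop would pass through all of Hihanu's changes:
Hihanu: *lazufop
  lazufop → lazuhop   [unconditioned shift]
  lazuhop (rule 2 does not apply)
  lazuhop → lazohop   [vowel merger]
  lazohop (rule 4 does not apply)
  lazohop → lezohop   [vowel merger]
  lezohop (rule 6 does not apply)
  giving Hihanu lezohop.
If borrowed from Wimiren 'lezufop' after the early changes, it would undergo only the recent ones:
  rule 4 (unconditioned shift): no change (lezufop)
  rule 5 (vowel merger): no change (lezufop)
  rule 6 (unconditioned shift): no change (lezufop)
  ⇒ as a loan: lezufop
Hihanu 'lezohop' matches the inherited outcome exactly, so it is an inherited cognate, not a loan.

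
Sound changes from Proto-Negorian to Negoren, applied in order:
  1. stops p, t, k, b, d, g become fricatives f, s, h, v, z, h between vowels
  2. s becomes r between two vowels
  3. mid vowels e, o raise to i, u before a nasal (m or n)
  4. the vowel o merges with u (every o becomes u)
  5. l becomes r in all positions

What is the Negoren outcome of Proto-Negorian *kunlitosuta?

kunrirurura

Negoren: *kunlitosuta
  kunlitosuta → kunlisosusa   [intervocalic lenition]
  kunlisosusa → kunlirorura   [rhotacism]
  kunlirorura (rule 3 does not apply)
  kunlirorura → kunlirurura   [vowel merger]
  kunlirurura → kunrirurura   [unconditioned shift]
  giving Negoren kunrirurura.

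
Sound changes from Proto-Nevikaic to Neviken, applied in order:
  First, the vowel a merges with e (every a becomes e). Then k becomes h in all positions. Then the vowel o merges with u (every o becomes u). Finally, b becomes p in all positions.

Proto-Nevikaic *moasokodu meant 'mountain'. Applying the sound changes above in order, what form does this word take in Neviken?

Neviken: *moasokodu > moesokodu > moesohodu > muesuhudu  (by vowel merger, unconditioned shift, vowel merger)

muesuhudu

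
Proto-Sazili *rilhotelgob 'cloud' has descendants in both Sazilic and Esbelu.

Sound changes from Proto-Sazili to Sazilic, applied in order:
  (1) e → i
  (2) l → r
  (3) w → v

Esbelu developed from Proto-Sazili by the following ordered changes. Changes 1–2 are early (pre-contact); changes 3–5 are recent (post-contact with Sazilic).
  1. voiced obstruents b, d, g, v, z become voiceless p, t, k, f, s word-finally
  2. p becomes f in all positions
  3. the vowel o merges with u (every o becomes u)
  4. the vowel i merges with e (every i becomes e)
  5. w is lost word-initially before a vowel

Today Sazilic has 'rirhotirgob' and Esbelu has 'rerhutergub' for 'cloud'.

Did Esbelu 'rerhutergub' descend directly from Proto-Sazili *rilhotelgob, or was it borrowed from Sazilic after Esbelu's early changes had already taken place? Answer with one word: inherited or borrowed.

If inherited, *rilhotelgob would pass through all of Esbelu's changes:
Esbelu: *rilhotelgob > rilhotelgop > rilhotelgof > rilhutelguf > relhutelguf  (by final devoicing, unconditioned shift, vowel merger, vowel merger)
If borrowed from Sazilic 'rirhotirgob' after the early changes, it would undergo only the recent ones:
  rule 3 (vowel merger): rirhotirgob → rirhutirgub
  rule 4 (vowel merger): rirhutirgub → rerhutergub
  rule 5 (glide loss): no change (rerhutergub)
  ⇒ as a loan: rerhutergub
Esbelu 'rerhutergub' matches the loan outcome 'rerhutergub', not the inherited 'relhutelguf' — it skipped the early Esbelu changes, so it was borrowed from Sazilic.

borrowed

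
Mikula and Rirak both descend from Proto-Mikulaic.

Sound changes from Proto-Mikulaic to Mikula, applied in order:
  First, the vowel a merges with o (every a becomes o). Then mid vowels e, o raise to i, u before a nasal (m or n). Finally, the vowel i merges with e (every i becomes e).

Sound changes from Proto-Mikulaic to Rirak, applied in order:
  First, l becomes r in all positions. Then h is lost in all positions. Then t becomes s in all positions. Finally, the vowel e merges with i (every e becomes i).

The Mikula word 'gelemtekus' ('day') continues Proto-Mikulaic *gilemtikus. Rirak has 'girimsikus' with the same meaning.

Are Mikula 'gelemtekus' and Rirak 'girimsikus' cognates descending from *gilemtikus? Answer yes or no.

yes

Derive the expected Rirak reflex of *gilemtikus:
Rirak: start from *gilemtikus.
  rule 1 (unconditioned shift): gilemtikus → giremtikus
  rule 2: no change — giremtikus
  rule 3 (unconditioned shift): giremtikus → giremsikus
  rule 4 (vowel merger): giremsikus → girimsikus
  ⇒ Rirak girimsikus
Rirak 'girimsikus' matches the regular reflex exactly, so the pair is cognate.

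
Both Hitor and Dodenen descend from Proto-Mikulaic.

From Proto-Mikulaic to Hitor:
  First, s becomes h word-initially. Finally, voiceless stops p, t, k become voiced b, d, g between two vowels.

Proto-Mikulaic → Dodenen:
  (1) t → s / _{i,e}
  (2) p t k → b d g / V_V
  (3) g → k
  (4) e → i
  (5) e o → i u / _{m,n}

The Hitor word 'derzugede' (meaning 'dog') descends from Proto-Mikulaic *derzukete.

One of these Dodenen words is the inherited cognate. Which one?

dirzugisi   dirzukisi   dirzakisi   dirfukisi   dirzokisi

dirzukisi

Dodenen: *derzukete > derzukese > derzugese > derzukese > dirzukisi  (by palatalisation, intervocalic voicing, unconditioned shift, vowel merger)
Only 'dirzukisi' matches the regular Dodenen development of *derzukete.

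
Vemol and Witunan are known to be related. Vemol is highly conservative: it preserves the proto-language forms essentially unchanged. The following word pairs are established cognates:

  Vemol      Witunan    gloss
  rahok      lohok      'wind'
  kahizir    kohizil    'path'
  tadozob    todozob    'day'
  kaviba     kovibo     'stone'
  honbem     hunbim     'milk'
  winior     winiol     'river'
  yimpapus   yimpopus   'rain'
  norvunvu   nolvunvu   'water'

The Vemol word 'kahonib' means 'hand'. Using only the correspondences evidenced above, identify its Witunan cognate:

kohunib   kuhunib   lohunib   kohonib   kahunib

kohunib

rahok ~ lohok, kahizir ~ kohizil — Vemol a corresponds to Witunan o after a consonant, before a consonant other than r, m, n, p, b, f, v.
honbem ~ hunbim — Vemol o corresponds to Witunan u after a consonant, before a nasal.
Applying these to Vemol 'kahonib':
  kahonib → kohonib   (a→o after a consonant, before a consonant other than r, m, n, p, b, f, v)
  kohonib → kohunib   (o→u after a consonant, before a nasal)
So the Witunan cognate is 'kohunib'.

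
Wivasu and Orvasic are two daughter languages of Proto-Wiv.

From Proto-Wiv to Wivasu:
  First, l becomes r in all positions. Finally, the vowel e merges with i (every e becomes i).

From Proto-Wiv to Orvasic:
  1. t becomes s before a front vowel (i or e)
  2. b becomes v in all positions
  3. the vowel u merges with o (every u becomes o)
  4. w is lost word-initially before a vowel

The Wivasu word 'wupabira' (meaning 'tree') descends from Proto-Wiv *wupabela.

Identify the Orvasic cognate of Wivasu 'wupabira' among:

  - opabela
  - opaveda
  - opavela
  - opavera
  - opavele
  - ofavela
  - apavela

opavela

Orvasic: start from *wupabela.
  rule 1: no change — wupabela
  rule 2 (unconditioned shift): wupabela → wupavela
  rule 3 (vowel merger): wupavela → wopavela
  rule 4 (glide loss): wopavela → opavela
  ⇒ Orvasic opavela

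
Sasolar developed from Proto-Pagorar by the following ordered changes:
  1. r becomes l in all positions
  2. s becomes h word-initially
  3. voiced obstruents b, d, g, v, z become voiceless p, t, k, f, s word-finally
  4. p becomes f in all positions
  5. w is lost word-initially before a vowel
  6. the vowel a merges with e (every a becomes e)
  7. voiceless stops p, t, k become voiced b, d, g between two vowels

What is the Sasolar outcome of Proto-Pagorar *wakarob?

Sasolar: *wakarob
  wakarob → wakalob   [unconditioned shift]
  wakalob (rule 2 does not apply)
  wakalob → wakalop   [final devoicing]
  wakalop → wakalof   [unconditioned shift]
  wakalof → akalof   [glide loss]
  akalof → ekelof   [vowel merger]
  ekelof → egelof   [intervocalic voicing]
  giving Sasolar egelof.

egelof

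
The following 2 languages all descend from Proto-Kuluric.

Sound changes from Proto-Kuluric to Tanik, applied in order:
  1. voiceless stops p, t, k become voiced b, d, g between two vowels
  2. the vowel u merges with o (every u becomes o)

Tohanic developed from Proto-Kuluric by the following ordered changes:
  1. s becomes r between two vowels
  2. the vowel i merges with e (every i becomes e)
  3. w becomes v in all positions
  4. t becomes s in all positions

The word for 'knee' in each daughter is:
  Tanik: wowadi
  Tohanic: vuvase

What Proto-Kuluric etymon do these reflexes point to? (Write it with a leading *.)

*wuwati

Position 1: Tanik has w, Tohanic has v. Tanik preserves w here (none of its changes turn any other segment into w), so the proto-segment is *w.
Position 5: Tanik has d, Tohanic has s. Taking the neighbouring segments as reconstructed: Tanik d could go back to *t or *d; Tohanic s can only go back to *t — the one source consistent with every daughter is *t.
This points to *wuwati. Verify forward in each daughter:
Tanik: start from *wuwati.
  rule 1 (intervocalic voicing): wuwati → wuwadi
  rule 2 (vowel merger): wuwadi → wowadi
  ⇒ Tanik wowadi
Tohanic: start from *wuwati.
  rule 1: no change — wuwati
  rule 2 (vowel merger): wuwati → wuwate
  rule 3 (unconditioned shift): wuwate → vuvate
  rule 4 (unconditioned shift): vuvate → vuvase
  ⇒ Tohanic vuvase
Only *wuwati yields all of Tanik wowadi, Tohanic vuvase.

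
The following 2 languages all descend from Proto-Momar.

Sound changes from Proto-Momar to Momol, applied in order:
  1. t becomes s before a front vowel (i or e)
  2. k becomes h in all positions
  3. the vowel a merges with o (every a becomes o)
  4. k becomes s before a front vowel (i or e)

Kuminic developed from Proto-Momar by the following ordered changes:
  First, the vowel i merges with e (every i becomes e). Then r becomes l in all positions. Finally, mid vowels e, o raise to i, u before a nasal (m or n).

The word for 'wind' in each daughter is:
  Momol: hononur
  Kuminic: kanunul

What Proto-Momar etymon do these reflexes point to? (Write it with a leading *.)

*kanonur

Position 7: Momol has r, Kuminic has l. Momol preserves r here (none of its changes turn any other segment into r), so the proto-segment is *r.
Position 4: Momol has o, Kuminic has u. Taking the neighbouring segments as reconstructed: Momol o could go back to *a or *o; Kuminic u could go back to *o or *u — the one source consistent with every daughter is *o.
Continuing position by position gives *kanonur; check it forward:
Momol: *kanonur
  kanonur (rule 1 does not apply)
  kanonur → hanonur   [unconditioned shift]
  hanonur → hononur   [vowel merger]
  hononur (rule 4 does not apply)
  giving Momol hononur.
Kuminic: start from *kanonur.
  rule 1: no change — kanonur
  rule 2 (unconditioned shift): kanonur → kanonul
  rule 3 (pre-nasal raising): kanonul → kanunul
  ⇒ Kuminic kanunul
*kanonur is the unique common source.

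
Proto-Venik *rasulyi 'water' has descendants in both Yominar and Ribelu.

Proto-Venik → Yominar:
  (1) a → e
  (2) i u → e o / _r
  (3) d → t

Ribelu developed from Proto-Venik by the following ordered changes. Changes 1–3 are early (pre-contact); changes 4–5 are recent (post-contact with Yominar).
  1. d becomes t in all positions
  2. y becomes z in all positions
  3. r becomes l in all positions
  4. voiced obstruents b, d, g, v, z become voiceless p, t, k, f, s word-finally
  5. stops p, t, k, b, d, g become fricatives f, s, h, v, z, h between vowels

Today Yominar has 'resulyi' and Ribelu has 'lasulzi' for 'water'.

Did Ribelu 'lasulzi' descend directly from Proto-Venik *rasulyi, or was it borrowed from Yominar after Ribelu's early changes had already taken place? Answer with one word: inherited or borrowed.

inherited

If inherited, *rasulyi would pass through all of Ribelu's changes:
Ribelu: *rasulyi
  rasulyi (rule 1 does not apply)
  rasulyi → rasulzi   [unconditioned shift]
  rasulzi → lasulzi   [unconditioned shift]
  lasulzi (rule 4 does not apply)
  lasulzi (rule 5 does not apply)
  giving Ribelu lasulzi.
If borrowed from Yominar 'resulyi' after the early changes, it would undergo only the recent ones:
  rule 4 (final devoicing): no change (resulyi)
  rule 5 (intervocalic lenition): no change (resulyi)
  ⇒ as a loan: resulyi
Ribelu 'lasulzi' matches the inherited outcome exactly, so it is an inherited cognate, not a loan.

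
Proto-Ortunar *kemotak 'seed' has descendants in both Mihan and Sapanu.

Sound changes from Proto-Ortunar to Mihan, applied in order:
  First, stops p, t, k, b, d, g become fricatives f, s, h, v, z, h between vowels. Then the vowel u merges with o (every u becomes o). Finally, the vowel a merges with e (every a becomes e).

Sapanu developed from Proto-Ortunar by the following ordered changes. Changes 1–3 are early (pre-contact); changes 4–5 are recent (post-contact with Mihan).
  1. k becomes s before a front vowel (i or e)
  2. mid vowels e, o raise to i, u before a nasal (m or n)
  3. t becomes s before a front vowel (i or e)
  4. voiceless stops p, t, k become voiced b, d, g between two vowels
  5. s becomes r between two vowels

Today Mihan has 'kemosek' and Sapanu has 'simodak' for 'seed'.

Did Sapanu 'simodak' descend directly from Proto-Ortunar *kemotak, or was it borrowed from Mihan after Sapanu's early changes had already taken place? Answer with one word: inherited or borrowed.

If inherited, *kemotak would pass through all of Sapanu's changes:
Sapanu: start from *kemotak.
  rule 1 (palatalisation): kemotak → semotak
  rule 2 (pre-nasal raising): semotak → simotak
  rule 3: no change — simotak
  rule 4 (intervocalic voicing): simotak → simodak
  rule 5: no change — simodak
  ⇒ Sapanu simodak
If borrowed from Mihan 'kemosek' after the early changes, it would undergo only the recent ones:
  rule 4 (intervocalic voicing): no change (kemosek)
  rule 5 (rhotacism): kemosek → kemorek
  ⇒ as a loan: kemorek
Sapanu 'simodak' matches the inherited outcome exactly, so it is an inherited cognate, not a loan.

inherited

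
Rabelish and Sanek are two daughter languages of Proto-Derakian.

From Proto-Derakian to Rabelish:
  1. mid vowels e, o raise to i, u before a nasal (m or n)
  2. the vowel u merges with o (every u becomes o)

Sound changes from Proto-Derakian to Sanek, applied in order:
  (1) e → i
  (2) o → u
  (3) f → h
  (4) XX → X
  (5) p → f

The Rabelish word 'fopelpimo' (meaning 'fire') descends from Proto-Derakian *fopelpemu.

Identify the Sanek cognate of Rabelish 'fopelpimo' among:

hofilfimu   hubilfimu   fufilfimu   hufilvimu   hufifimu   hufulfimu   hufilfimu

hufilfimu

Sanek: start from *fopelpemu.
  rule 1 (vowel merger): fopelpemu → fopilpimu
  rule 2 (vowel merger): fopilpimu → fupilpimu
  rule 3 (unconditioned shift): fupilpimu → hupilpimu
  rule 4: no change — hupilpimu
  rule 5 (unconditioned shift): hupilpimu → hufilfimu
  ⇒ Sanek hufilfimu
The other candidates each miss or misapply at least one Sanek change.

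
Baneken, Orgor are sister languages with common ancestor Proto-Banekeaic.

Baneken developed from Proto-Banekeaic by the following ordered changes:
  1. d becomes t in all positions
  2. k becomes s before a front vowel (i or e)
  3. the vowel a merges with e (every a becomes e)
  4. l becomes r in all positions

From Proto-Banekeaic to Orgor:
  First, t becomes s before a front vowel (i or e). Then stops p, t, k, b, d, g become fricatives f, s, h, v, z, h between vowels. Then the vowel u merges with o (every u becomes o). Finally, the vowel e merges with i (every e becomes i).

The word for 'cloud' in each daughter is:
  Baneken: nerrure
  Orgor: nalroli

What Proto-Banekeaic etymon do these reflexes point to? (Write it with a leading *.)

Position 3: Baneken has r, Orgor has l. Orgor preserves l here (none of its changes turn any other segment into l), so the proto-segment is *l.
Position 5: Baneken has u, Orgor has o. Baneken preserves u here (none of its changes turn any other segment into u), so the proto-segment is *u.
Verify the candidate proto-form against each daughter:
Baneken: *nalrule > nelrule > nerrure  (by vowel merger, unconditioned shift)
Orgor: start from *nalrule.
  rule 1: no change — nalrule
  rule 2: no change — nalrule
  rule 3 (vowel merger): nalrule → nalrole
  rule 4 (vowel merger): nalrole → nalroli
  ⇒ Orgor nalroli
*nalrule is the unique common source.

*nalrule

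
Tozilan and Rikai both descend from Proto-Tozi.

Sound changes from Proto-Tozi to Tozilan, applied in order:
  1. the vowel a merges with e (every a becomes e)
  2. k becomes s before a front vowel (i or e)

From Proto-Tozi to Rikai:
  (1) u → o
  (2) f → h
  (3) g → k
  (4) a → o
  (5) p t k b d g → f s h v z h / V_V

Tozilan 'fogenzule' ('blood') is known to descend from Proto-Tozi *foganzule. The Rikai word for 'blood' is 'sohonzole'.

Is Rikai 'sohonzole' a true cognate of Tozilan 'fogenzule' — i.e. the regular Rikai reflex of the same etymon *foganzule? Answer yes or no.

Derive the expected Rikai reflex of *foganzule:
Rikai: *foganzule > foganzole > hoganzole > hokanzole > hokonzole > hohonzole  (by vowel merger, unconditioned shift, unconditioned shift, vowel merger, intervocalic lenition)
The regular Rikai reflex would be 'hohonzole', but the attested form is 'sohonzole'. The correspondence is irregular, so they are not cognates (the Rikai form has a different source).

no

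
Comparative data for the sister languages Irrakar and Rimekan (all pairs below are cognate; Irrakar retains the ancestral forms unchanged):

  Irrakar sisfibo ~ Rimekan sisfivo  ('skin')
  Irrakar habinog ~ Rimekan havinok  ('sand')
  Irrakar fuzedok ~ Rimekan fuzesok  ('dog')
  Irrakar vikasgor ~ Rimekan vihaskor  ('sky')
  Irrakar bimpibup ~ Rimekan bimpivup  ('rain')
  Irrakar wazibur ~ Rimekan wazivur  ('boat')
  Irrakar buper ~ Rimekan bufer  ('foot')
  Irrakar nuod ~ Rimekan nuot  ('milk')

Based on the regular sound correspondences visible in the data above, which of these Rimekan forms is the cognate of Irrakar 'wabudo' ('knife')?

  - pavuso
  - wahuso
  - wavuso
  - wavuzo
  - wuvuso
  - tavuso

wavuso

bimpibup ~ bimpivup, wazibur ~ wazivur — Irrakar b corresponds to Rimekan v between vowels (before a back vowel).
fuzedok ~ fuzesok — Irrakar d corresponds to Rimekan s between vowels (before a back vowel).
Applying these to Irrakar 'wabudo':
  wabudo → wavudo   (b→v between vowels (before a back vowel))
  wavudo → wavuso   (d→s between vowels (before a back vowel))
So the Rimekan cognate is 'wavuso'.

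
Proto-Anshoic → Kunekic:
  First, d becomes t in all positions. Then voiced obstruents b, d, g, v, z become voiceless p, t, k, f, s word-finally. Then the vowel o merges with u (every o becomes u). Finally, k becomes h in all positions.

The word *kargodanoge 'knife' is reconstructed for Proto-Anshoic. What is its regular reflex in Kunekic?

hargutanuge

Kunekic: *kargodanoge
  kargodanoge → kargotanoge   [unconditioned shift]
  kargotanoge (rule 2 does not apply)
  kargotanoge → kargutanuge   [vowel merger]
  kargutanuge → hargutanuge   [unconditioned shift]
  giving Kunekic hargutanuge.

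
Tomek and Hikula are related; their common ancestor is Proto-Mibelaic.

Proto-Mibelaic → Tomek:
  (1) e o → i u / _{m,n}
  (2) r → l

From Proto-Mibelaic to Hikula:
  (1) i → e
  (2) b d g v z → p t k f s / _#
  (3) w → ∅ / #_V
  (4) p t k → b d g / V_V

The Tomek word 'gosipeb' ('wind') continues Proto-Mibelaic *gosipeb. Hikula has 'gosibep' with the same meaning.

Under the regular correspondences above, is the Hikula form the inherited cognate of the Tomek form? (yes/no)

Derive the expected Hikula reflex of *gosipeb:
Hikula: *gosipeb
  gosipeb → gosepeb   [vowel merger]
  gosepeb → gosepep   [final devoicing]
  gosepep (rule 3 does not apply)
  gosepep → gosebep   [intervocalic voicing]
  giving Hikula gosebep.
The regular Hikula reflex would be 'gosebep', but the attested form is 'gosibep'. The correspondence is irregular, so they are not cognates (the Hikula form has a different source).

no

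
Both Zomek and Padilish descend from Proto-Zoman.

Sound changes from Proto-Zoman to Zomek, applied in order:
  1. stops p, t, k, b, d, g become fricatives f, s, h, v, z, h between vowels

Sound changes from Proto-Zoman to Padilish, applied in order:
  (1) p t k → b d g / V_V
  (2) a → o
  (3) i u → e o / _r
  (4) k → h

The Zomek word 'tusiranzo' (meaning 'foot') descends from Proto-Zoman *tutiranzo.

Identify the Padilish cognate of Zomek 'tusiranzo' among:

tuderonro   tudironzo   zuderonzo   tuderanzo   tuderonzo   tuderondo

Padilish: start from *tutiranzo.
  rule 1 (intervocalic voicing): tutiranzo → tudiranzo
  rule 2 (vowel merger): tudiranzo → tudironzo
  rule 3 (pre-rhotic lowering): tudironzo → tuderonzo
  rule 4: no change — tuderonzo
  ⇒ Padilish tuderonzo
Among the options, 'tuderonzo' alone shows every Padilish change applied in order.

tuderonzo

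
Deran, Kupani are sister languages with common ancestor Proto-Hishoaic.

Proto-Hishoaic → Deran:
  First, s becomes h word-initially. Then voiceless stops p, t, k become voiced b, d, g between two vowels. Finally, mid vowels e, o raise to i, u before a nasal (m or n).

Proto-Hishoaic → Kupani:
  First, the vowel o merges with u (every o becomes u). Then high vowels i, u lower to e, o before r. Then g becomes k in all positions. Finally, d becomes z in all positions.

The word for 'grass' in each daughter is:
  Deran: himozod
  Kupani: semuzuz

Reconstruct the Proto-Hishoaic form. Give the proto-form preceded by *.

*semozod

Position 1: Deran has h, Kupani has s. Kupani preserves s here (none of its changes turn any other segment into s), so the proto-segment is *s.
Position 7: Deran has d, Kupani has z. Taking the neighbouring segments as reconstructed: Deran d can only go back to *d; Kupani z could go back to *d or *z — the one source consistent with every daughter is *d.
This points to *semozod. Verify forward in each daughter:
Deran: start from *semozod.
  rule 1 (debuccalisation): semozod → hemozod
  rule 2: no change — hemozod
  rule 3 (pre-nasal raising): hemozod → himozod
  ⇒ Deran himozod
Kupani: *semozod
  semozod → semuzud   [vowel merger]
  semuzud (rule 2 does not apply)
  semuzud (rule 3 does not apply)
  semuzud → semuzuz   [unconditioned shift]
  giving Kupani semuzuz.
No other proto-form is consistent with every reflex, so the reconstruction is *semozod.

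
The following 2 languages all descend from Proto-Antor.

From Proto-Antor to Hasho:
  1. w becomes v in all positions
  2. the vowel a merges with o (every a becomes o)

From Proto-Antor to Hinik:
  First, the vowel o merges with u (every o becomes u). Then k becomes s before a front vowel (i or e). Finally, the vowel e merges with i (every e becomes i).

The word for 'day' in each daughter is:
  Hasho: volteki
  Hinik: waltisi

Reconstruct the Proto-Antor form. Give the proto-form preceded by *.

*walteki

Position 6: Hasho has k, Hinik has s. Hasho preserves k here (none of its changes turn any other segment into k), so the proto-segment is *k.
Position 1: Hasho has v, Hinik has w. Hinik preserves w here (none of its changes turn any other segment into w), so the proto-segment is *w.
Position 2: Hasho has o, Hinik has a. Hinik preserves a here (none of its changes turn any other segment into a), so the proto-segment is *a.
Verify the candidate proto-form against each daughter:
Hasho: *walteki
  walteki → valteki   [unconditioned shift]
  valteki → volteki   [vowel merger]
  giving Hasho volteki.
Hinik: start from *walteki.
  rule 1: no change — walteki
  rule 2 (palatalisation): walteki → waltesi
  rule 3 (vowel merger): waltesi → waltisi
  ⇒ Hinik waltisi
*walteki is the unique common source.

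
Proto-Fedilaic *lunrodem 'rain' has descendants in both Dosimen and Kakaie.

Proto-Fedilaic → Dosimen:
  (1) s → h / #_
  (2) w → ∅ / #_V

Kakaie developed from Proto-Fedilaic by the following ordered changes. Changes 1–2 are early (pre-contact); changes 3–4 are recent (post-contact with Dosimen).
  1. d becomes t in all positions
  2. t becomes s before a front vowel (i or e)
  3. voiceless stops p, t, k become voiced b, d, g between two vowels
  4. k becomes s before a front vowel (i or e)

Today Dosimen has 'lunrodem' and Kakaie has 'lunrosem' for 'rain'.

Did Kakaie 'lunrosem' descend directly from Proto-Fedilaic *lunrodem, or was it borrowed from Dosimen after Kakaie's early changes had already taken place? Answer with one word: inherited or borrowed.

If inherited, *lunrodem would pass through all of Kakaie's changes:
Kakaie: *lunrodem
  lunrodem → lunrotem   [unconditioned shift]
  lunrotem → lunrosem   [palatalisation]
  lunrosem (rule 3 does not apply)
  lunrosem (rule 4 does not apply)
  giving Kakaie lunrosem.
If borrowed from Dosimen 'lunrodem' after the early changes, it would undergo only the recent ones:
  rule 3 (intervocalic voicing): no change (lunrodem)
  rule 4 (palatalisation): no change (lunrodem)
  ⇒ as a loan: lunrodem
Kakaie 'lunrosem' matches the inherited outcome exactly, so it is an inherited cognate, not a loan.

inherited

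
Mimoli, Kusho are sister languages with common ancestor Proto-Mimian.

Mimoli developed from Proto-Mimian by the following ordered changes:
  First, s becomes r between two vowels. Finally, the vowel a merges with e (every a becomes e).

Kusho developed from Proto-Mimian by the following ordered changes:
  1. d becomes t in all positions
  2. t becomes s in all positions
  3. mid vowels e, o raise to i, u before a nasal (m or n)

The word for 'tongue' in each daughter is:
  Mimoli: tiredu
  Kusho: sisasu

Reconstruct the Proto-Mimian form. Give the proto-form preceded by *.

Position 3: Mimoli has r, Kusho has s. Taking the neighbouring segments as reconstructed: Mimoli r could go back to *s or *r; Kusho s could go back to *t or *d or *s — the one source consistent with every daughter is *s.
Position 1: Mimoli has t, Kusho has s. Mimoli preserves t here (none of its changes turn any other segment into t), so the proto-segment is *t.
Continuing position by position gives *tisadu; check it forward:
Mimoli: start from *tisadu.
  rule 1 (rhotacism): tisadu → tiradu
  rule 2 (vowel merger): tiradu → tiredu
  ⇒ Mimoli tiredu
Kusho: start from *tisadu.
  rule 1 (unconditioned shift): tisadu → tisatu
  rule 2 (unconditioned shift): tisatu → sisasu
  rule 3: no change — sisasu
  ⇒ Kusho sisasu
*tisadu is the unique common source.

*tisadu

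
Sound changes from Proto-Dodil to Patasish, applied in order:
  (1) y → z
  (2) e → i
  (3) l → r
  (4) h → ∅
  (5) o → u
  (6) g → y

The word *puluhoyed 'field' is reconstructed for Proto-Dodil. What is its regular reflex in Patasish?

Patasish: start from *puluhoyed.
  rule 1 (unconditioned shift): puluhoyed → puluhozed
  rule 2 (vowel merger): puluhozed → puluhozid
  rule 3 (unconditioned shift): puluhozid → puruhozid
  rule 4 (h-loss): puruhozid → puruozid
  rule 5 (vowel merger): puruozid → puruuzid
  rule 6: no change — puruuzid
  ⇒ Patasish puruuzid

puruuzid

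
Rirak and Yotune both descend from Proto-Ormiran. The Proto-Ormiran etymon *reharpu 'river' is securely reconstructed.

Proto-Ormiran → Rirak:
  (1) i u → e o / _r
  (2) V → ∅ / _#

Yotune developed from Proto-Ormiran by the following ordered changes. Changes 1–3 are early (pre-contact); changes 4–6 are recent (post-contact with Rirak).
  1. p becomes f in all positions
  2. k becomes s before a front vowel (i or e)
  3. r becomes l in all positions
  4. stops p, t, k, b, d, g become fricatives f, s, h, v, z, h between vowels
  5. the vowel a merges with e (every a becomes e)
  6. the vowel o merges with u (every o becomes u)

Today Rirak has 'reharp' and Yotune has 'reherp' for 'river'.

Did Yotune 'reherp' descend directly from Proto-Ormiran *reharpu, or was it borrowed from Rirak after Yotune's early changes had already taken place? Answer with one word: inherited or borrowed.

If inherited, *reharpu would pass through all of Yotune's changes:
Yotune: *reharpu > reharfu > lehalfu > lehelfu  (by unconditioned shift, unconditioned shift, vowel merger)
If borrowed from Rirak 'reharp' after the early changes, it would undergo only the recent ones:
  rule 4 (intervocalic lenition): no change (reharp)
  rule 5 (vowel merger): reharp → reherp
  rule 6 (vowel merger): no change (reherp)
  ⇒ as a loan: reherp
Yotune 'reherp' matches the loan outcome 'reherp', not the inherited 'lehelfu' — it skipped the early Yotune changes, so it was borrowed from Rirak.

borrowed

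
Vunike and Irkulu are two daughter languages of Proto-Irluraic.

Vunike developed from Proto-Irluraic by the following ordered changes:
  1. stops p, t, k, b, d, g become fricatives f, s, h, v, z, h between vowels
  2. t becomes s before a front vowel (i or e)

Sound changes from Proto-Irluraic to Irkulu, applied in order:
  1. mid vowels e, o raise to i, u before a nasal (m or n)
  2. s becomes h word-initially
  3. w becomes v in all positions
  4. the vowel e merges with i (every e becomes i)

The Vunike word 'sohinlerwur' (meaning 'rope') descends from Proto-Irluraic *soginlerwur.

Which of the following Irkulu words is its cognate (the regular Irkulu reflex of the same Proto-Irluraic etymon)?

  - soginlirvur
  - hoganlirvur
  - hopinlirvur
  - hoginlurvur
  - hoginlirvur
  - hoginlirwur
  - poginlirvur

Irkulu: *soginlerwur > hoginlerwur > hoginlervur > hoginlirvur  (by debuccalisation, unconditioned shift, vowel merger)
Only 'hoginlirvur' matches the regular Irkulu development of *soginlerwur.

hoginlirvur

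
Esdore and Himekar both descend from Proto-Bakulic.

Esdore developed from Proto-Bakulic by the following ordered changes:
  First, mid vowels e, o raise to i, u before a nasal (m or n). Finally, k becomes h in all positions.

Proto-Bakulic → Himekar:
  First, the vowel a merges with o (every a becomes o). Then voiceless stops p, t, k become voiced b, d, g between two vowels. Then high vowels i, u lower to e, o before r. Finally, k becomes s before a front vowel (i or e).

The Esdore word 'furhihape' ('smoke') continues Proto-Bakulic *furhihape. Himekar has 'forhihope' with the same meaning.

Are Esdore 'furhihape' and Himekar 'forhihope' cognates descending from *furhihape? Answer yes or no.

no

Derive the expected Himekar reflex of *furhihape:
Himekar: *furhihape
  furhihape → furhihope   [vowel merger]
  furhihope → furhihobe   [intervocalic voicing]
  furhihobe → forhihobe   [pre-rhotic lowering]
  forhihobe (rule 4 does not apply)
  giving Himekar forhihobe.
The regular Himekar reflex would be 'forhihobe', but the attested form is 'forhihope'. The correspondence is irregular, so they are not cognates (the Himekar form has a different source).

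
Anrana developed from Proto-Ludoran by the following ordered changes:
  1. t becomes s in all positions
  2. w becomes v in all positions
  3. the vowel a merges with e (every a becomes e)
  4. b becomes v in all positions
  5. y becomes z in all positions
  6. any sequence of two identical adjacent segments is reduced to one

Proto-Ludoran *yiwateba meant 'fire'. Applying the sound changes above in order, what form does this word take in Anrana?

Anrana: start from *yiwateba.
  rule 1 (unconditioned shift): yiwateba → yiwaseba
  rule 2 (unconditioned shift): yiwaseba → yivaseba
  rule 3 (vowel merger): yivaseba → yivesebe
  rule 4 (unconditioned shift): yivesebe → yiveseve
  rule 5 (unconditioned shift): yiveseve → ziveseve
  rule 6: no change — ziveseve
  ⇒ Anrana ziveseve

ziveseve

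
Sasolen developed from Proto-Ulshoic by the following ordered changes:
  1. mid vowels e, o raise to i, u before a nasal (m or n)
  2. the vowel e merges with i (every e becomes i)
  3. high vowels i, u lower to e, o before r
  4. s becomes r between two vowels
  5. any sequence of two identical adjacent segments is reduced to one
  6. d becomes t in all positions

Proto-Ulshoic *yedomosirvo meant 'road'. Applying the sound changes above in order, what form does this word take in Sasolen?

Sasolen: *yedomosirvo > yedumosirvo > yidumosirvo > yidumoservo > yidumorervo > yitumorervo  (by pre-nasal raising, vowel merger, pre-rhotic lowering, rhotacism, unconditioned shift)

yitumorervo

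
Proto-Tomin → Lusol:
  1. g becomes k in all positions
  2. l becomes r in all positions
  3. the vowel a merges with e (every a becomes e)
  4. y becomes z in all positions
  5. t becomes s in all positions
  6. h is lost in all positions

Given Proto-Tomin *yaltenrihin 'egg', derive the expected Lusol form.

zersenriin

Lusol: start from *yaltenrihin.
  rule 1: no change — yaltenrihin
  rule 2 (unconditioned shift): yaltenrihin → yartenrihin
  rule 3 (vowel merger): yartenrihin → yertenrihin
  rule 4 (unconditioned shift): yertenrihin → zertenrihin
  rule 5 (unconditioned shift): zertenrihin → zersenrihin
  rule 6 (h-loss): zersenrihin → zersenriin
  ⇒ Lusol zersenriin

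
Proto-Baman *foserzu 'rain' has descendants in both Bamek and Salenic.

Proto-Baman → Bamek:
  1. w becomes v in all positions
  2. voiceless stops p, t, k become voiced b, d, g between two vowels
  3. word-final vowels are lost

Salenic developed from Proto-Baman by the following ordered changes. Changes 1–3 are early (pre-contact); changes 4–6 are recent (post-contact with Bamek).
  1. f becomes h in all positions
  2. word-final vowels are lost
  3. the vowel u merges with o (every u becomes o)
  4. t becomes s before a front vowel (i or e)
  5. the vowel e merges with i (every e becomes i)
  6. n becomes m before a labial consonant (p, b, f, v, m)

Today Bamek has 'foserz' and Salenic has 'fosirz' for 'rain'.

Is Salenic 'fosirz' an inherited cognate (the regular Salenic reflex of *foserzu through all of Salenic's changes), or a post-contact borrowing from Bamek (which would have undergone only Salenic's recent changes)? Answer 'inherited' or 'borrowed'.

borrowed

If inherited, *foserzu would pass through all of Salenic's changes:
Salenic: start from *foserzu.
  rule 1 (unconditioned shift): foserzu → hoserzu
  rule 2 (apocope): hoserzu → hoserz
  rule 3: no change — hoserz
  rule 4: no change — hoserz
  rule 5 (vowel merger): hoserz → hosirz
  rule 6: no change — hosirz
  ⇒ Salenic hosirz
If borrowed from Bamek 'foserz' after the early changes, it would undergo only the recent ones:
  rule 4 (palatalisation): no change (foserz)
  rule 5 (vowel merger): foserz → fosirz
  rule 6 (nasal place assimilation): no change (fosirz)
  ⇒ as a loan: fosirz
Salenic 'fosirz' matches the loan outcome 'fosirz', not the inherited 'hosirz' — it skipped the early Salenic changes, so it was borrowed from Bamek.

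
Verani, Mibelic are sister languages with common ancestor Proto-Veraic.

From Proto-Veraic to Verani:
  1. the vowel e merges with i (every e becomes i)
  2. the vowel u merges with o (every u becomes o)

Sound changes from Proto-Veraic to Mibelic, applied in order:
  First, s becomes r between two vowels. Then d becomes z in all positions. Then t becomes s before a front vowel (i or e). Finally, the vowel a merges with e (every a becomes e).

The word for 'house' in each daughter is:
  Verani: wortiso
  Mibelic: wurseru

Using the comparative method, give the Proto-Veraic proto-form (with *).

Position 7: Verani has o, Mibelic has u. Mibelic preserves u here (none of its changes turn any other segment into u), so the proto-segment is *u.
Position 4: Verani has t, Mibelic has s. Verani preserves t here (none of its changes turn any other segment into t), so the proto-segment is *t.
Verify the candidate proto-form against each daughter:
Verani: start from *wurtesu.
  rule 1 (vowel merger): wurtesu → wurtisu
  rule 2 (vowel merger): wurtisu → wortiso
  ⇒ Verani wortiso
Mibelic: *wurtesu
  wurtesu → wurteru   [rhotacism]
  wurteru (rule 2 does not apply)
  wurteru → wurseru   [palatalisation]
  wurseru (rule 4 does not apply)
  giving Mibelic wurseru.
No other proto-form is consistent with every reflex, so the reconstruction is *wurtesu.

*wurtesu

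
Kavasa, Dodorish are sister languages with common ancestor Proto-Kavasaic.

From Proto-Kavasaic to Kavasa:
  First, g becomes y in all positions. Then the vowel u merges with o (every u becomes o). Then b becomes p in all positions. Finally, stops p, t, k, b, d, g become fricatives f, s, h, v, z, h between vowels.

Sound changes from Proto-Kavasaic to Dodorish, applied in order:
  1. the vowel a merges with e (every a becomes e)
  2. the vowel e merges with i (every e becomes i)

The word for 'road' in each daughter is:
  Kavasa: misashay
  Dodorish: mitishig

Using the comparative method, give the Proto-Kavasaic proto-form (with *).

*mitashag

Position 4: Kavasa has a, Dodorish has i. Kavasa preserves a here (none of its changes turn any other segment into a), so the proto-segment is *a.
Position 3: Kavasa has s, Dodorish has t. Dodorish preserves t here (none of its changes turn any other segment into t), so the proto-segment is *t.
Position 8: Kavasa has y, Dodorish has g. Dodorish preserves g here (none of its changes turn any other segment into g), so the proto-segment is *g.
Verify the candidate proto-form against each daughter:
Kavasa: *mitashag
  mitashag → mitashay   [unconditioned shift]
  mitashay (rule 2 does not apply)
  mitashay (rule 3 does not apply)
  mitashay → misashay   [intervocalic lenition]
  giving Kavasa misashay.
Dodorish: start from *mitashag.
  rule 1 (vowel merger): mitashag → mitesheg
  rule 2 (vowel merger): mitesheg → mitishig
  ⇒ Dodorish mitishig
*mitashag is the unique common source.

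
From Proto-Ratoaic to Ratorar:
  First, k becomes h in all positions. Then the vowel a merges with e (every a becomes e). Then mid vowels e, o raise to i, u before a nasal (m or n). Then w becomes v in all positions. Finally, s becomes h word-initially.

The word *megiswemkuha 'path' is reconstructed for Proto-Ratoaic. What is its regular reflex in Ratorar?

megisvimhuhe

Ratorar: *megiswemkuha
  megiswemkuha → megiswemhuha   [unconditioned shift]
  megiswemhuha → megiswemhuhe   [vowel merger]
  megiswemhuhe → megiswimhuhe   [pre-nasal raising]
  megiswimhuhe → megisvimhuhe   [unconditioned shift]
  megisvimhuhe (rule 5 does not apply)
  giving Ratorar megisvimhuhe.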